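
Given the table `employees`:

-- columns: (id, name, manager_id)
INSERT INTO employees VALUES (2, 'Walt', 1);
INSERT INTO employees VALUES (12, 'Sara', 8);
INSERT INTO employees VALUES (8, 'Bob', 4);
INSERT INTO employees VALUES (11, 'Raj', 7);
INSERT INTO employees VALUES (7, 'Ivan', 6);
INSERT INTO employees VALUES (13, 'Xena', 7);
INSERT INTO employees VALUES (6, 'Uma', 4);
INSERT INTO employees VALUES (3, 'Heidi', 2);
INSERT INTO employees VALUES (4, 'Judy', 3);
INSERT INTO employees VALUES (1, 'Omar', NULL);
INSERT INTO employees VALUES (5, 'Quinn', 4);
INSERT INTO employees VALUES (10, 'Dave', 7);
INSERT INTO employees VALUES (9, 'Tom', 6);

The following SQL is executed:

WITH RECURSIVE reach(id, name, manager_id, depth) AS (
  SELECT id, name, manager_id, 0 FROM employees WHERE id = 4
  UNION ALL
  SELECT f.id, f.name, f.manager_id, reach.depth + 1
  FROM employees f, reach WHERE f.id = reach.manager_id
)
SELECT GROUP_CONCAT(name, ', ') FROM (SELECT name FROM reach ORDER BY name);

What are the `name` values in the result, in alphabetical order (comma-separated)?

Heidi, Judy, Omar, Walt

Base: id=4 (Judy), manager_id=3, depth 0.
Iteration 1: join on id=3 -> Heidi (id 3, manager_id=2, depth 1).
Iteration 2: join on id=2 -> Walt (id 2, manager_id=1, depth 2).
Iteration 3: join on id=1 -> Omar (id 1, manager_id=NULL, depth 3).
Iteration 4: manager_id is NULL; no match; recursion stops.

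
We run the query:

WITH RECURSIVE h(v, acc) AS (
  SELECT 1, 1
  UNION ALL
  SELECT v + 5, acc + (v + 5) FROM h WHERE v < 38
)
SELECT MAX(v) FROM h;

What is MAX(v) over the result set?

Base: v=1, acc=1.
Iteration 1: 1 < 38 holds -> v = 1 + 5 = 6, acc = 1 + 6 = 7.
Iteration 2: 6 < 38 holds -> v = 6 + 5 = 11, acc = 7 + 11 = 18.
Iteration 3: 11 < 38 holds -> v = 11 + 5 = 16, acc = 18 + 16 = 34.
Iteration 4: 16 < 38 holds -> v = 16 + 5 = 21, acc = 34 + 21 = 55.
Iteration 5: 21 < 38 holds -> v = 21 + 5 = 26, acc = 55 + 26 = 81.
Iteration 6: 26 < 38 holds -> v = 26 + 5 = 31, acc = 81 + 31 = 112.
Iteration 7: 31 < 38 holds -> v = 31 + 5 = 36, acc = 112 + 36 = 148.
Iteration 8: 36 < 38 holds -> v = 36 + 5 = 41, acc = 148 + 41 = 189.
Iteration 9: 41 < 38 fails; recursion stops.
v values: 1, 6, 11, 16, 21, 26, 31, 36, 41; the maximum is 41.

41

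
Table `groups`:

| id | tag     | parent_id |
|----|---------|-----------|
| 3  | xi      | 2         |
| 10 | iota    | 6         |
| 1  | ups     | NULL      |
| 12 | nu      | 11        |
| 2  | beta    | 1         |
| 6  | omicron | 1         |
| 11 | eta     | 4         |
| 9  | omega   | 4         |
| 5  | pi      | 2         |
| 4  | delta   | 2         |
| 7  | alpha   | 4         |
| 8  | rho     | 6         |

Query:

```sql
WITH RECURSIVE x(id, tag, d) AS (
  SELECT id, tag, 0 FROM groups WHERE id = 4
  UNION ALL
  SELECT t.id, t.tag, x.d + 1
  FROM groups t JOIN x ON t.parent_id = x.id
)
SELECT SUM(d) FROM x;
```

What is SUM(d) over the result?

5

Base: id=4 (delta) at d 0.
Iteration 1: rows with parent_id in {4} -> alpha (id 7, d 1), omega (id 9, d 1), eta (id 11, d 1).
Iteration 2: rows with parent_id in {7,9,11} -> nu (id 12, d 2).
Iteration 3: no rows with parent_id in {12}; recursion stops.
SUM(d) = 0 + 1 + 1 + 1 + 2 = 5.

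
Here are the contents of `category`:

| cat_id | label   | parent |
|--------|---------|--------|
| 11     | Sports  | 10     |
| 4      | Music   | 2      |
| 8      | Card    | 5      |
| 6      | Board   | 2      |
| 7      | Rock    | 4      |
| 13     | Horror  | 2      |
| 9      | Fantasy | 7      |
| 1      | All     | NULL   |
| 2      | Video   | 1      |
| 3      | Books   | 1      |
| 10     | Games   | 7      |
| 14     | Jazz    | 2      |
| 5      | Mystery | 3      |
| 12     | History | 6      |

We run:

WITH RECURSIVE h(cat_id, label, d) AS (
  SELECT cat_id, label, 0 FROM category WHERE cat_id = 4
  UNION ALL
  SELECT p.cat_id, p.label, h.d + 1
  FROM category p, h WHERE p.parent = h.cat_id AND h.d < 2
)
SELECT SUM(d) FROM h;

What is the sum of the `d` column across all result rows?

5

Base: cat_id=4 (Music) at d 0.
Iteration 1: rows with parent in {4} -> Rock (id 7, d 1).
Iteration 2: rows with parent in {7} -> Fantasy (id 9, d 2), Games (id 10, d 2).
Iteration 3: d < 2 fails for all current rows; recursion stops.
SUM(d) = 0 + 1 + 2 + 2 = 5.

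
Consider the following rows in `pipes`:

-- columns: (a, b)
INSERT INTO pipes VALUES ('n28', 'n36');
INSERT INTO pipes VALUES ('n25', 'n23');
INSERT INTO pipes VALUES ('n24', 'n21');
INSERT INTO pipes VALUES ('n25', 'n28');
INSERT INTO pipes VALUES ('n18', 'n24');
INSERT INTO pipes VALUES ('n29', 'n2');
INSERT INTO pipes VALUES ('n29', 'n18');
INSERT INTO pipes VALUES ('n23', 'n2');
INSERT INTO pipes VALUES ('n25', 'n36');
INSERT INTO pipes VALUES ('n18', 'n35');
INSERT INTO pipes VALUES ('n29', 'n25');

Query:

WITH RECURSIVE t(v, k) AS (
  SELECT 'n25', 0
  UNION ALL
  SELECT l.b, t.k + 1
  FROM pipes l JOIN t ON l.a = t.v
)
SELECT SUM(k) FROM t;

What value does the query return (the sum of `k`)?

7

Base: (n25, k=0).
Iteration 1: edges from {n25} -> (n23, k=1), (n28, k=1), (n36, k=1).
Iteration 2: edges from {n23,n28,n36} -> (n2, k=2), (n36, k=2).
Iteration 3: no outgoing edges from {n2,n36}; recursion stops.
SUM(k) = 0 + 1 + 1 + 1 + 2 + 2 = 7.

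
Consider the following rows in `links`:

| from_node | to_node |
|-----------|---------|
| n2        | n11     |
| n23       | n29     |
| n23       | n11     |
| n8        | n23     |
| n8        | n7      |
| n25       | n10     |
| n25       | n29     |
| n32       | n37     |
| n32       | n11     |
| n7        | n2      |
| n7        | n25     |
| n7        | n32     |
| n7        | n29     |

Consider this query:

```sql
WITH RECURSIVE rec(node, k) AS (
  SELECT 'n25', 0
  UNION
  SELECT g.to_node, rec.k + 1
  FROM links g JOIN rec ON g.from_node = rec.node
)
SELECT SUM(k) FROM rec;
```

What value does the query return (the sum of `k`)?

2

Base: (n25, k=0).
Iteration 1: edges from {n25} -> (n10, k=1), (n29, k=1).
Iteration 2: no outgoing edges from {n10,n29}; recursion stops.
SUM(k) = 0 + 1 + 1 = 2.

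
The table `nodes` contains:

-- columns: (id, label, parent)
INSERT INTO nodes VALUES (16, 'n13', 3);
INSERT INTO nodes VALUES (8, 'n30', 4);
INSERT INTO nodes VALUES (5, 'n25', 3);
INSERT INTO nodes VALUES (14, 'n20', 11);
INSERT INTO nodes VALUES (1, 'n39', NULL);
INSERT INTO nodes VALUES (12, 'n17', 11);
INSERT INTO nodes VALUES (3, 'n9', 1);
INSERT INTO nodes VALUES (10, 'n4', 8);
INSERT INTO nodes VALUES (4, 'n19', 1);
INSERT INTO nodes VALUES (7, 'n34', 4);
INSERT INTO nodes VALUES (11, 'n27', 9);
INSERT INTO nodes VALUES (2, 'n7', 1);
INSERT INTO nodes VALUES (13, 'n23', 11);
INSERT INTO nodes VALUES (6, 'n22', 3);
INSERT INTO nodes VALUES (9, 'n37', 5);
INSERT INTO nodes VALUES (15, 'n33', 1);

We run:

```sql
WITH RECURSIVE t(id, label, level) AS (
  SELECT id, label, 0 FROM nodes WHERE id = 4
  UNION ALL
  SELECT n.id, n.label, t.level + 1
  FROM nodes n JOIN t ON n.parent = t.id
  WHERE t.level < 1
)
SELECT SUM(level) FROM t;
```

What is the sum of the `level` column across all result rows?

Base: id=4 (n19) at level 0.
Iteration 1: rows with parent in {4} -> n34 (id 7, level 1), n30 (id 8, level 1).
Iteration 2: level < 1 fails for all current rows; recursion stops.
SUM(level) = 0 + 1 + 1 = 2.

2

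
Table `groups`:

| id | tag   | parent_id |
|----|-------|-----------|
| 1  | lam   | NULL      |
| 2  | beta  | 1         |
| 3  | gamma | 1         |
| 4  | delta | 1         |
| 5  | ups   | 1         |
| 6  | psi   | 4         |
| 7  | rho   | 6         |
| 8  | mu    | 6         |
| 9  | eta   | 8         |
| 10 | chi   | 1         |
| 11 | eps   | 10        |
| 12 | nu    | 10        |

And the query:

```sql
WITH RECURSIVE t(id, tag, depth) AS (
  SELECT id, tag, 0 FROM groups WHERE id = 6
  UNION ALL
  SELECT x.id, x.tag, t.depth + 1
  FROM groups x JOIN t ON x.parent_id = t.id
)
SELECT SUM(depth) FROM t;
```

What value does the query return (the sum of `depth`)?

4

Base: id=6 (psi) at depth 0.
Iteration 1: rows with parent_id in {6} -> rho (id 7, depth 1), mu (id 8, depth 1).
Iteration 2: rows with parent_id in {7,8} -> eta (id 9, depth 2).
Iteration 3: no rows with parent_id in {9}; recursion stops.
SUM(depth) = 0 + 1 + 1 + 2 = 4.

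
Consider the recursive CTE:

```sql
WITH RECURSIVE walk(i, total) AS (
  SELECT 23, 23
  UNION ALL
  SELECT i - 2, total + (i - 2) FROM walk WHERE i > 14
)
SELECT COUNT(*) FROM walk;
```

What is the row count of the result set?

Base: i=23, total=23.
Iteration 1: 23 > 14 holds -> i = 23 - 2 = 21, total = 23 + 21 = 44.
Iteration 2: 21 > 14 holds -> i = 21 - 2 = 19, total = 44 + 19 = 63.
Iteration 3: 19 > 14 holds -> i = 19 - 2 = 17, total = 63 + 17 = 80.
Iteration 4: 17 > 14 holds -> i = 17 - 2 = 15, total = 80 + 15 = 95.
Iteration 5: 15 > 14 holds -> i = 15 - 2 = 13, total = 95 + 13 = 108.
Iteration 6: 13 > 14 fails; recursion stops.
Total rows emitted: 6.

6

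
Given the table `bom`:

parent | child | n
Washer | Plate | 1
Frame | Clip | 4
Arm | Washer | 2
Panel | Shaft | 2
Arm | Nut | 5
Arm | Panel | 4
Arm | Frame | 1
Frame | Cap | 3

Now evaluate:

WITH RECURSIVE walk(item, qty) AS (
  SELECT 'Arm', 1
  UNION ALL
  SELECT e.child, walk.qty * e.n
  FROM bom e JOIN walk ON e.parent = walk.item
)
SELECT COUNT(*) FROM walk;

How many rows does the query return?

Base: (Arm, qty=1).
Iteration 1: components of {Arm} -> Frame = 1*1 = 1, Nut = 1*5 = 5, Panel = 1*4 = 4, Washer = 1*2 = 2.
Iteration 2: components of {Frame,Nut,Panel,Washer} -> Cap = 1*3 = 3, Clip = 1*4 = 4, Plate = 2*1 = 2, Shaft = 4*2 = 8.
Iteration 3: no further components; recursion stops.
Total rows emitted: 9.

9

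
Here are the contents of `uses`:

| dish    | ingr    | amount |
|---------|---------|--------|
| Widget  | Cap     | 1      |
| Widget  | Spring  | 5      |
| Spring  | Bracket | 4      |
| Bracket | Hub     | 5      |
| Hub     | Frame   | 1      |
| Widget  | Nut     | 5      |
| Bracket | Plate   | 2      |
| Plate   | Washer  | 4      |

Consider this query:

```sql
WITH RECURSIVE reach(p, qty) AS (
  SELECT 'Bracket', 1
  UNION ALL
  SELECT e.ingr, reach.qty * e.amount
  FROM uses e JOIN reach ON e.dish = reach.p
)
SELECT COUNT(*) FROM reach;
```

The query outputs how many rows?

Base: (Bracket, qty=1).
Iteration 1: components of {Bracket} -> Hub = 1*5 = 5, Plate = 1*2 = 2.
Iteration 2: components of {Hub,Plate} -> Frame = 5*1 = 5, Washer = 2*4 = 8.
Iteration 3: no further components; recursion stops.
Total rows emitted: 5.

5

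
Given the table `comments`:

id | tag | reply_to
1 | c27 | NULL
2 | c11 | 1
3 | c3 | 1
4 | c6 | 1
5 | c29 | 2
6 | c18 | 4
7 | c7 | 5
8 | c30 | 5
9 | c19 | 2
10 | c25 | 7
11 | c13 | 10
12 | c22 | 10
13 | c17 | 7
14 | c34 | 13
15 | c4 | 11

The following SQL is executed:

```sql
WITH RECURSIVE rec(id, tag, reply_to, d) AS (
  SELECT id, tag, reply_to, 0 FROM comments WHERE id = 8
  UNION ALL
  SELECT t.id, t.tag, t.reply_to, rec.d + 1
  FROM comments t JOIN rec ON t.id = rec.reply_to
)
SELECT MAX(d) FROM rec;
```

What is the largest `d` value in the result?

3

Base: id=8 (c30), reply_to=5, d 0.
Iteration 1: join on id=5 -> c29 (id 5, reply_to=2, d 1).
Iteration 2: join on id=2 -> c11 (id 2, reply_to=1, d 2).
Iteration 3: join on id=1 -> c27 (id 1, reply_to=NULL, d 3).
Iteration 4: reply_to is NULL; no match; recursion stops.
d values: 0, 1, 2, 3; the maximum is 3.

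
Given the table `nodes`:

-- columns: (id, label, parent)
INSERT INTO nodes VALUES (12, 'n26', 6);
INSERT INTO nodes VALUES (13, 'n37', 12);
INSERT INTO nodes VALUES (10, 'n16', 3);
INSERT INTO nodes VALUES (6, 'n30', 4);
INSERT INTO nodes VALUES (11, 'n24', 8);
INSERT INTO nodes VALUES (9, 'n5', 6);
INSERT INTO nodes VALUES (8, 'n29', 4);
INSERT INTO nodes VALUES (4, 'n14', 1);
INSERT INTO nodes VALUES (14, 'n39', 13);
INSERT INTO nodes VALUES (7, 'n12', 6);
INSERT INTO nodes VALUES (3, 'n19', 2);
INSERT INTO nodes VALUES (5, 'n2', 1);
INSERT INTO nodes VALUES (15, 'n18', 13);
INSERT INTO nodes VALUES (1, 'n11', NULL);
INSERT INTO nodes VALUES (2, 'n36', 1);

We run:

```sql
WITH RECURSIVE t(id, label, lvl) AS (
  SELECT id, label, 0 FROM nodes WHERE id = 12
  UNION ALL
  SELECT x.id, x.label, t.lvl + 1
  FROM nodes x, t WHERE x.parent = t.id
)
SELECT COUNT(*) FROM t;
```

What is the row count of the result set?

Base: id=12 (n26) at lvl 0.
Iteration 1: rows with parent in {12} -> n37 (id 13, lvl 1).
Iteration 2: rows with parent in {13} -> n39 (id 14, lvl 2), n18 (id 15, lvl 2).
Iteration 3: no rows with parent in {14,15}; recursion stops.
Total rows emitted: 4.

4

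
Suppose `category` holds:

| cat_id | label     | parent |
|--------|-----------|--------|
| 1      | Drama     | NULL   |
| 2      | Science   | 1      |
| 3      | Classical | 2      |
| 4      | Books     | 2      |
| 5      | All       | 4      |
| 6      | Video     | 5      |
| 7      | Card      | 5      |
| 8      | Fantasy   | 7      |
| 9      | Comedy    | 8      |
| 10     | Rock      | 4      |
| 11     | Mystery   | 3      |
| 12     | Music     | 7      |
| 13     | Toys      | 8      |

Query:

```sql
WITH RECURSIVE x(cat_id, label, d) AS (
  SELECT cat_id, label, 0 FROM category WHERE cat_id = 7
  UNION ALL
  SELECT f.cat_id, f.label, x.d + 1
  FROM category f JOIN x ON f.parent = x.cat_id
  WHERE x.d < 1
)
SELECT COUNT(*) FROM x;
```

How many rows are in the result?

Base: cat_id=7 (Card) at d 0.
Iteration 1: rows with parent in {7} -> Fantasy (id 8, d 1), Music (id 12, d 1).
Iteration 2: d < 1 fails for all current rows; recursion stops.
Total rows emitted: 3.

3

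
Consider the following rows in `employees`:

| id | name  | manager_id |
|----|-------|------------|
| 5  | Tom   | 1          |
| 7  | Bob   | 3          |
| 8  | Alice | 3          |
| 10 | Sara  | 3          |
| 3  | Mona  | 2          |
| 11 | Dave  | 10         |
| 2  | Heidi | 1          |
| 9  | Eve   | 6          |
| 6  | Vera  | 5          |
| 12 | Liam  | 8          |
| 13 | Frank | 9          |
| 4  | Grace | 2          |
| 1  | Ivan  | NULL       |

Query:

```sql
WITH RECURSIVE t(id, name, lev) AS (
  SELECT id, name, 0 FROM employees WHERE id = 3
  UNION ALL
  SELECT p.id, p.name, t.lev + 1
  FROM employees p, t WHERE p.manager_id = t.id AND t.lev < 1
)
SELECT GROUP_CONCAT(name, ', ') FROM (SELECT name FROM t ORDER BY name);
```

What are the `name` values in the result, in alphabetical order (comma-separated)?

Alice, Bob, Mona, Sara

Base: id=3 (Mona) at lev 0.
Iteration 1: rows with manager_id in {3} -> Bob (id 7, lev 1), Alice (id 8, lev 1), Sara (id 10, lev 1).
Iteration 2: lev < 1 fails for all current rows; recursion stops.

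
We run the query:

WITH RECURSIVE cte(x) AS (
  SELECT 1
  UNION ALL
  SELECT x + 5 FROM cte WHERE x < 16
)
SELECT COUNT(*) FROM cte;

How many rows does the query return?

Base: x=1.
Iteration 1: 1 < 16 holds -> x = 1 + 5 = 6.
Iteration 2: 6 < 16 holds -> x = 6 + 5 = 11.
Iteration 3: 11 < 16 holds -> x = 11 + 5 = 16.
Iteration 4: 16 < 16 fails; recursion stops.
Total rows emitted: 4.

4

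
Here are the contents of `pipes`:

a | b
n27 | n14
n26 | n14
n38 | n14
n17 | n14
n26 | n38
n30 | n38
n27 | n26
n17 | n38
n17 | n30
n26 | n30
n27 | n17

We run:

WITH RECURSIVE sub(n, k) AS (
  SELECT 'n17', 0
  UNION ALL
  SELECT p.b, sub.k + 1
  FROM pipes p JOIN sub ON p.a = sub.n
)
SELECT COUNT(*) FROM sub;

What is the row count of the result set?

Base: (n17, k=0).
Iteration 1: edges from {n17} -> (n14, k=1), (n30, k=1), (n38, k=1).
Iteration 2: edges from {n14,n30,n38} -> (n14, k=2), (n38, k=2).
Iteration 3: edges from {n14,n38} -> (n14, k=3).
Iteration 4: no outgoing edges from {n14}; recursion stops.
Total rows emitted: 7.

7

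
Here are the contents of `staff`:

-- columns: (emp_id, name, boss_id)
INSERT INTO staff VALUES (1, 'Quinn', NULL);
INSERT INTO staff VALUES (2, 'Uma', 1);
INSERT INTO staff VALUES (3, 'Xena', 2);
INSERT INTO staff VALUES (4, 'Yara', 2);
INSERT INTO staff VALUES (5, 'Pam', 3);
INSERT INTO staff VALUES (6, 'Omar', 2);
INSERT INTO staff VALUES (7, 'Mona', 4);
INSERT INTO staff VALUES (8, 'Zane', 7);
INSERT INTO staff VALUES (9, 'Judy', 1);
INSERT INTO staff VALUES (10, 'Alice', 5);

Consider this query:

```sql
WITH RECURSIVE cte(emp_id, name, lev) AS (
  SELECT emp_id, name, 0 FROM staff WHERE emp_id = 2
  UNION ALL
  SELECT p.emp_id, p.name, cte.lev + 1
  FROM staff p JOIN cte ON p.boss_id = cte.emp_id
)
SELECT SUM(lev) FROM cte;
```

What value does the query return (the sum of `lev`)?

13

Base: emp_id=2 (Uma) at lev 0.
Iteration 1: rows with boss_id in {2} -> Xena (id 3, lev 1), Yara (id 4, lev 1), Omar (id 6, lev 1).
Iteration 2: rows with boss_id in {3,4,6} -> Pam (id 5, lev 2), Mona (id 7, lev 2).
Iteration 3: rows with boss_id in {5,7} -> Zane (id 8, lev 3), Alice (id 10, lev 3).
Iteration 4: no rows with boss_id in {8,10}; recursion stops.
SUM(lev) = 0 + 1 + 1 + 1 + 2 + 2 + 3 + 3 = 13.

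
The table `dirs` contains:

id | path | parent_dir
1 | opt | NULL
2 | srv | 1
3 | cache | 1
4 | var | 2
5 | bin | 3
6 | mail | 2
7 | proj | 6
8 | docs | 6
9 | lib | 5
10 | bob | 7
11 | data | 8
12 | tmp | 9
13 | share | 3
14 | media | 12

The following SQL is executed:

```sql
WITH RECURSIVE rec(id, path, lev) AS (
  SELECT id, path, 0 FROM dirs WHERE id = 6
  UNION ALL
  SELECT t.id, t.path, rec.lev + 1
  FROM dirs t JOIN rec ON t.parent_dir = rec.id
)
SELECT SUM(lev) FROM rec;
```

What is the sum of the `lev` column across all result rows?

Base: id=6 (mail) at lev 0.
Iteration 1: rows with parent_dir in {6} -> proj (id 7, lev 1), docs (id 8, lev 1).
Iteration 2: rows with parent_dir in {7,8} -> bob (id 10, lev 2), data (id 11, lev 2).
Iteration 3: no rows with parent_dir in {10,11}; recursion stops.
SUM(lev) = 0 + 1 + 1 + 2 + 2 = 6.

6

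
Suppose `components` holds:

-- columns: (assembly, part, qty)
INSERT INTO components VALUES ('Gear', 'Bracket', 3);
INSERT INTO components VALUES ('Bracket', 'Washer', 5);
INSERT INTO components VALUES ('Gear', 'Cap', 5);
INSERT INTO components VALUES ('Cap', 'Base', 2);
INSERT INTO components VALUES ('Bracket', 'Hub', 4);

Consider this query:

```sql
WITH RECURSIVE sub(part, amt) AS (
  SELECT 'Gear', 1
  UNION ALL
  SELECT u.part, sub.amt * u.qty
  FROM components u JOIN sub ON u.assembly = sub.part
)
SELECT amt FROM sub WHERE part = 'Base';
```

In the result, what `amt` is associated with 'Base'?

10

Base: (Gear, amt=1).
Iteration 1: components of {Gear} -> Bracket = 1*3 = 3, Cap = 1*5 = 5.
Iteration 2: components of {Bracket,Cap} -> Base = 5*2 = 10, Hub = 3*4 = 12, Washer = 3*5 = 15.
Iteration 3: no further components; recursion stops.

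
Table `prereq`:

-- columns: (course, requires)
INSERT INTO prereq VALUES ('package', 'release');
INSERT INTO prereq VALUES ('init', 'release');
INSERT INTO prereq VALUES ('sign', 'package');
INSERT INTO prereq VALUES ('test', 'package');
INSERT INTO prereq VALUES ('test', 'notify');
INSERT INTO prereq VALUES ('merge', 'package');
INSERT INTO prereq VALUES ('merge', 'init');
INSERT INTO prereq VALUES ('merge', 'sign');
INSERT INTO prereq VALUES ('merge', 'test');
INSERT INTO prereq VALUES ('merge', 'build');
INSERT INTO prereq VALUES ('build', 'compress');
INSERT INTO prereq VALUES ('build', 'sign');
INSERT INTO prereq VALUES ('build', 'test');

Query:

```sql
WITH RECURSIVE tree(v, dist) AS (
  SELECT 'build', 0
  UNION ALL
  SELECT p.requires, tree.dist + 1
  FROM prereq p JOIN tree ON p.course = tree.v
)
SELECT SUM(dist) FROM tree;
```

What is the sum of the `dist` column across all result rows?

15

Base: (build, dist=0).
Iteration 1: edges from {build} -> (compress, dist=1), (sign, dist=1), (test, dist=1).
Iteration 2: edges from {compress,sign,test} -> (notify, dist=2), (package, dist=2) x2. [UNION ALL keeps all 3 new rows, including repeats]
Iteration 3: edges from {notify,package} -> (release, dist=3) x2. [UNION ALL keeps all 2 new rows, including repeats]
Iteration 4: no outgoing edges from {release}; recursion stops.
SUM(dist) = 0 + 1 + 1 + 1 + 2 + 2 + 2 + 3 + 3 = 15.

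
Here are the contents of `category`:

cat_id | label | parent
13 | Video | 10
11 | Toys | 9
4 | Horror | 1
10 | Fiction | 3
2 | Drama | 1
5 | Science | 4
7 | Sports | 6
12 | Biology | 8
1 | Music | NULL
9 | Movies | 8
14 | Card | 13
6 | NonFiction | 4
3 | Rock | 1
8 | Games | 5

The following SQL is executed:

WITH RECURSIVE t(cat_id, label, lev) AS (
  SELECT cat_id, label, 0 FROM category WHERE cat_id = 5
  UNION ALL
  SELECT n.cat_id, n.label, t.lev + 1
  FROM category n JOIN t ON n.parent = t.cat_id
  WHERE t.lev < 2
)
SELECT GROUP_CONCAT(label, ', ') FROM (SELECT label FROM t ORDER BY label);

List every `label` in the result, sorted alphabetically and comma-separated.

Biology, Games, Movies, Science

Base: cat_id=5 (Science) at lev 0.
Iteration 1: rows with parent in {5} -> Games (id 8, lev 1).
Iteration 2: rows with parent in {8} -> Movies (id 9, lev 2), Biology (id 12, lev 2).
Iteration 3: lev < 2 fails for all current rows; recursion stops.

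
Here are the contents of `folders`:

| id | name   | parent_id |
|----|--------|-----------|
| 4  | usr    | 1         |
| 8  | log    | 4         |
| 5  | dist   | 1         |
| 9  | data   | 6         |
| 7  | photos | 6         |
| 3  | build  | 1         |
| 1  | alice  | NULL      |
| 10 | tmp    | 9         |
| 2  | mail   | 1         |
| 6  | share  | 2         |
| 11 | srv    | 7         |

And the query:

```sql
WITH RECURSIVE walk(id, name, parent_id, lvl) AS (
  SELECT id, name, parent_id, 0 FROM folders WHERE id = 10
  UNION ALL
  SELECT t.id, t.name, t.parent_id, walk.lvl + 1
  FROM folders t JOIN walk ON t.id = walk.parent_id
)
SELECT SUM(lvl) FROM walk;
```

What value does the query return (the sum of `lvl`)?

10

Base: id=10 (tmp), parent_id=9, lvl 0.
Iteration 1: join on id=9 -> data (id 9, parent_id=6, lvl 1).
Iteration 2: join on id=6 -> share (id 6, parent_id=2, lvl 2).
Iteration 3: join on id=2 -> mail (id 2, parent_id=1, lvl 3).
Iteration 4: join on id=1 -> alice (id 1, parent_id=NULL, lvl 4).
Iteration 5: parent_id is NULL; no match; recursion stops.
SUM(lvl) = 0 + 1 + 2 + 3 + 4 = 10.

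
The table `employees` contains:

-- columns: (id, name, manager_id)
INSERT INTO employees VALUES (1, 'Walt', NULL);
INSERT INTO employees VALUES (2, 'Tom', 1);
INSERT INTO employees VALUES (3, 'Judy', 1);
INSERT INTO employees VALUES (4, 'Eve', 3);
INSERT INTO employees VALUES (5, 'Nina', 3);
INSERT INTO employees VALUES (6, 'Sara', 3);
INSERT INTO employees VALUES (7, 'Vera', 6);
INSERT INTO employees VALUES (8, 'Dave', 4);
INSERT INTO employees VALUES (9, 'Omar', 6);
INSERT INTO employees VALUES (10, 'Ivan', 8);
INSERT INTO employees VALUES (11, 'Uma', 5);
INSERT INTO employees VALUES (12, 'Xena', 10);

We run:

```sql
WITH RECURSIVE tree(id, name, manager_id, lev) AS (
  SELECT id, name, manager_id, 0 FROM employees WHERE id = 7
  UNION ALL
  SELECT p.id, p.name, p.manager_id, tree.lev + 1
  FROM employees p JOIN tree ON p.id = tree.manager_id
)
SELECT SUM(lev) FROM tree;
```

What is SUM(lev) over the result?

Base: id=7 (Vera), manager_id=6, lev 0.
Iteration 1: join on id=6 -> Sara (id 6, manager_id=3, lev 1).
Iteration 2: join on id=3 -> Judy (id 3, manager_id=1, lev 2).
Iteration 3: join on id=1 -> Walt (id 1, manager_id=NULL, lev 3).
Iteration 4: manager_id is NULL; no match; recursion stops.
SUM(lev) = 0 + 1 + 2 + 3 = 6.

6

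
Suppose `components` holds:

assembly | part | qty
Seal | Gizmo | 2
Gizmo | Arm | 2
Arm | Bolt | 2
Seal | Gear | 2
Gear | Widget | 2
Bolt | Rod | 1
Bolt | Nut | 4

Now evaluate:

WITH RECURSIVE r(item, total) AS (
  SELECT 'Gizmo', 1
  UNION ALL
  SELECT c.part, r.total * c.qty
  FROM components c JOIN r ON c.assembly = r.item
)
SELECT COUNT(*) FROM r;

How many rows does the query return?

Base: (Gizmo, total=1).
Iteration 1: components of {Gizmo} -> Arm = 1*2 = 2.
Iteration 2: components of {Arm} -> Bolt = 2*2 = 4.
Iteration 3: components of {Bolt} -> Nut = 4*4 = 16, Rod = 4*1 = 4.
Iteration 4: no further components; recursion stops.
Total rows emitted: 5.

5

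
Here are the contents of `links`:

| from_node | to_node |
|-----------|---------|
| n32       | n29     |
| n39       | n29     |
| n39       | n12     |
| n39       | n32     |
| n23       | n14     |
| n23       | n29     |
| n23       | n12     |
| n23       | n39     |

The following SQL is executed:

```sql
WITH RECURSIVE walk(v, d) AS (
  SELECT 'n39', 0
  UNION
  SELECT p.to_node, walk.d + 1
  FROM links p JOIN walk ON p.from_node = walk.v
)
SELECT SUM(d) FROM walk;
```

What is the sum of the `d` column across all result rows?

5

Base: (n39, d=0).
Iteration 1: edges from {n39} -> (n12, d=1), (n29, d=1), (n32, d=1).
Iteration 2: edges from {n12,n29,n32} -> (n29, d=2).
Iteration 3: no outgoing edges from {n29}; recursion stops.
SUM(d) = 0 + 1 + 1 + 1 + 2 = 5.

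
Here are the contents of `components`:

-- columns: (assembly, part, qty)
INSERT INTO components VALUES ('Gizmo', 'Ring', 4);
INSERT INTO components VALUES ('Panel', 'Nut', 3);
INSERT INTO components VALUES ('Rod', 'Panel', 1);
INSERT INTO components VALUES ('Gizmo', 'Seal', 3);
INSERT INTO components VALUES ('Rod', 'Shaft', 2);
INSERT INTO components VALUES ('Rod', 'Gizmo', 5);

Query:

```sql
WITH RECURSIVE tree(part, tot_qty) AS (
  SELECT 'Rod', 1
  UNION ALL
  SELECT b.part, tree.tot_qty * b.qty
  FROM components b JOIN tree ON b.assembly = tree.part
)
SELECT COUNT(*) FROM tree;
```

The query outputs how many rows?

7

Base: (Rod, tot_qty=1).
Iteration 1: components of {Rod} -> Gizmo = 1*5 = 5, Panel = 1*1 = 1, Shaft = 1*2 = 2.
Iteration 2: components of {Gizmo,Panel,Shaft} -> Nut = 1*3 = 3, Ring = 5*4 = 20, Seal = 5*3 = 15.
Iteration 3: no further components; recursion stops.
Total rows emitted: 7.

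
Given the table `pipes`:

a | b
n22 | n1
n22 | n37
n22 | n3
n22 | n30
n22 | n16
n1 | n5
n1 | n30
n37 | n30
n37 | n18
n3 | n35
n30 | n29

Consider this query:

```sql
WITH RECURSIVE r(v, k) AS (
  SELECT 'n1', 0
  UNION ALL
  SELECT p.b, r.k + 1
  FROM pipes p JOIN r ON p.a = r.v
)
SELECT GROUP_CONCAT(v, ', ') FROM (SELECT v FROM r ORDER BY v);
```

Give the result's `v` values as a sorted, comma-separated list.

n1, n29, n30, n5

Base: (n1, k=0).
Iteration 1: edges from {n1} -> (n30, k=1), (n5, k=1).
Iteration 2: edges from {n30,n5} -> (n29, k=2).
Iteration 3: no outgoing edges from {n29}; recursion stops.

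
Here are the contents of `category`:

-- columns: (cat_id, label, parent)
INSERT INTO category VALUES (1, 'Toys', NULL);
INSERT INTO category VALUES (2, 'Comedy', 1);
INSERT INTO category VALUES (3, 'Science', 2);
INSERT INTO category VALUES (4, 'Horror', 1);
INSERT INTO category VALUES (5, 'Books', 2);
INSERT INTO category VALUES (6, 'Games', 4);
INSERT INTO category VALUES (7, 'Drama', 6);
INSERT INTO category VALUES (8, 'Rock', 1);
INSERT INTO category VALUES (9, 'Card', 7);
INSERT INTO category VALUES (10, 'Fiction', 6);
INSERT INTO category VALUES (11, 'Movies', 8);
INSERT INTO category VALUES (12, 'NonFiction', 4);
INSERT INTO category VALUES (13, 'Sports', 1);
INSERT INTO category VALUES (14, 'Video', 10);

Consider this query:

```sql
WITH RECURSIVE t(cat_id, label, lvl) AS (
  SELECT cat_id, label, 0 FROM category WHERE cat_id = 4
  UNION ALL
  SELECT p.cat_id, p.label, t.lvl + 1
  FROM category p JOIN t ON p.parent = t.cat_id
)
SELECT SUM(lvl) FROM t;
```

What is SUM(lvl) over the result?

Base: cat_id=4 (Horror) at lvl 0.
Iteration 1: rows with parent in {4} -> Games (id 6, lvl 1), NonFiction (id 12, lvl 1).
Iteration 2: rows with parent in {6,12} -> Drama (id 7, lvl 2), Fiction (id 10, lvl 2).
Iteration 3: rows with parent in {7,10} -> Card (id 9, lvl 3), Video (id 14, lvl 3).
Iteration 4: no rows with parent in {9,14}; recursion stops.
SUM(lvl) = 0 + 1 + 1 + 2 + 2 + 3 + 3 = 12.

12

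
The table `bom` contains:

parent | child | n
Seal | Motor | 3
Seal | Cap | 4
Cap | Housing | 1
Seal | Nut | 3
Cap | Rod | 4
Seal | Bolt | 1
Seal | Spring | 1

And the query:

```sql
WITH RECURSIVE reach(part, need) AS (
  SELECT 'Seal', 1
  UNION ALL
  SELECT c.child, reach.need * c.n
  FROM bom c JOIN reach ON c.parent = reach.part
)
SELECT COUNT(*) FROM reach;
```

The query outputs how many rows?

Base: (Seal, need=1).
Iteration 1: components of {Seal} -> Bolt = 1*1 = 1, Cap = 1*4 = 4, Motor = 1*3 = 3, Nut = 1*3 = 3, Spring = 1*1 = 1.
Iteration 2: components of {Bolt,Cap,Motor,Nut,Spring} -> Housing = 4*1 = 4, Rod = 4*4 = 16.
Iteration 3: no further components; recursion stops.
Total rows emitted: 8.

8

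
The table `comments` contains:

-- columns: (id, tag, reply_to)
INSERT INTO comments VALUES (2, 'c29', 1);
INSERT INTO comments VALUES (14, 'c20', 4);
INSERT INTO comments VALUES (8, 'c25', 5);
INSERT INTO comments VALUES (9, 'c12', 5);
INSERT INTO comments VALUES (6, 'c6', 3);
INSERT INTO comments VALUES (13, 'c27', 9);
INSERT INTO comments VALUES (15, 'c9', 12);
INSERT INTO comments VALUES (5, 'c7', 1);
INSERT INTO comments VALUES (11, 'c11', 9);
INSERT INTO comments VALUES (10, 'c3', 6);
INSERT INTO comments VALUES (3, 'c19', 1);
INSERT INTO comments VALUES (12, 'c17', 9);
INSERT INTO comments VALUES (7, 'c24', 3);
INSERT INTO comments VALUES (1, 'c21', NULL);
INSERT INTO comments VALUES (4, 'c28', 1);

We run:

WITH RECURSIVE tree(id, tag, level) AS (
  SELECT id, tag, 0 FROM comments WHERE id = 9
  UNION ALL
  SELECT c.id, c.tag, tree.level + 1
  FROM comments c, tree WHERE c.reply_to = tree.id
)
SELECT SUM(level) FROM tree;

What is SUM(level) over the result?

5

Base: id=9 (c12) at level 0.
Iteration 1: rows with reply_to in {9} -> c11 (id 11, level 1), c17 (id 12, level 1), c27 (id 13, level 1).
Iteration 2: rows with reply_to in {11,12,13} -> c9 (id 15, level 2).
Iteration 3: no rows with reply_to in {15}; recursion stops.
SUM(level) = 0 + 1 + 1 + 1 + 2 = 5.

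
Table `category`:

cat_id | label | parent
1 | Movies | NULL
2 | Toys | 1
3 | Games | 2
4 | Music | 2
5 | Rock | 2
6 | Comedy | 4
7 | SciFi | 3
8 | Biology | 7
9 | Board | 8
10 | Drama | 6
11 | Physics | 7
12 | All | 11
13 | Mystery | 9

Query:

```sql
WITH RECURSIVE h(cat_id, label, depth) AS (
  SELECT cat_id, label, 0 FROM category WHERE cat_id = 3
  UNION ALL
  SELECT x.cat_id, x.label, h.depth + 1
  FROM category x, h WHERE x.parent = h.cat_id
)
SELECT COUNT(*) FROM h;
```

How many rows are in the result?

Base: cat_id=3 (Games) at depth 0.
Iteration 1: rows with parent in {3} -> SciFi (id 7, depth 1).
Iteration 2: rows with parent in {7} -> Biology (id 8, depth 2), Physics (id 11, depth 2).
Iteration 3: rows with parent in {8,11} -> Board (id 9, depth 3), All (id 12, depth 3).
Iteration 4: rows with parent in {9,12} -> Mystery (id 13, depth 4).
Iteration 5: no rows with parent in {13}; recursion stops.
Total rows emitted: 7.

7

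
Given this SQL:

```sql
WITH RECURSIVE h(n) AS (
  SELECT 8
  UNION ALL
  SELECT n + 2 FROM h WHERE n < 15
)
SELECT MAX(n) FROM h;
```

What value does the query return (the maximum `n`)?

16

Base: n=8.
Iteration 1: 8 < 15 holds -> n = 8 + 2 = 10.
Iteration 2: 10 < 15 holds -> n = 10 + 2 = 12.
Iteration 3: 12 < 15 holds -> n = 12 + 2 = 14.
Iteration 4: 14 < 15 holds -> n = 14 + 2 = 16.
Iteration 5: 16 < 15 fails; recursion stops.
n values: 8, 10, 12, 14, 16; the maximum is 16.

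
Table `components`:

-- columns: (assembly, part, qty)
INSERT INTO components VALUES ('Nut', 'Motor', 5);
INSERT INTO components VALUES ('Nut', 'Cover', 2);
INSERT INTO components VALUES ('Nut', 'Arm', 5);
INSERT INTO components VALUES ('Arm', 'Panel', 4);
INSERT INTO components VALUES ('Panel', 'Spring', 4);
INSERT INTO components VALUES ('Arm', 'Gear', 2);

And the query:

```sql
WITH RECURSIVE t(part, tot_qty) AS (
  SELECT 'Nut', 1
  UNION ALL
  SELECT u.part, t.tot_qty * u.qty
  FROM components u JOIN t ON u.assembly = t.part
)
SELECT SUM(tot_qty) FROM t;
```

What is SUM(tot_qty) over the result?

Base: (Nut, tot_qty=1).
Iteration 1: components of {Nut} -> Arm = 1*5 = 5, Cover = 1*2 = 2, Motor = 1*5 = 5.
Iteration 2: components of {Arm,Cover,Motor} -> Gear = 5*2 = 10, Panel = 5*4 = 20.
Iteration 3: components of {Gear,Panel} -> Spring = 20*4 = 80.
Iteration 4: no further components; recursion stops.
SUM(tot_qty) = 1 + 5 + 2 + 5 + 20 + 10 + 80 = 123.

123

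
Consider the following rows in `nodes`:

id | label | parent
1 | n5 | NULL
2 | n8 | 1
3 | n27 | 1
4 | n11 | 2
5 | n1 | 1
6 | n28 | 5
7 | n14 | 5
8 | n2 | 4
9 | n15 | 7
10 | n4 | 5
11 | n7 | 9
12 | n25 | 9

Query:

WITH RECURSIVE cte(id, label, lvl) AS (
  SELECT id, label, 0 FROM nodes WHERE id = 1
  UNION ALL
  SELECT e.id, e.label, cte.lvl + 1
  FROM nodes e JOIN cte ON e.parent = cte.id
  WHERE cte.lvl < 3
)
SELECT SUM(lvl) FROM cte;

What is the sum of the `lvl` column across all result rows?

17

Base: id=1 (n5) at lvl 0.
Iteration 1: rows with parent in {1} -> n8 (id 2, lvl 1), n27 (id 3, lvl 1), n1 (id 5, lvl 1).
Iteration 2: rows with parent in {2,3,5} -> n11 (id 4, lvl 2), n28 (id 6, lvl 2), n14 (id 7, lvl 2), n4 (id 10, lvl 2).
Iteration 3: rows with parent in {4,6,7,10} -> n2 (id 8, lvl 3), n15 (id 9, lvl 3).
Iteration 4: lvl < 3 fails for all current rows; recursion stops.
SUM(lvl) = 0 + 1 + 1 + 1 + 2 + 2 + 2 + 2 + 3 + 3 = 17.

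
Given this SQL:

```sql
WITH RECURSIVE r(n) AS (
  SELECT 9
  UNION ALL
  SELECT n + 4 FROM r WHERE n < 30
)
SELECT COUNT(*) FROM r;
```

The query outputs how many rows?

Base: n=9.
Iteration 1: 9 < 30 holds -> n = 9 + 4 = 13.
Iteration 2: 13 < 30 holds -> n = 13 + 4 = 17.
Iteration 3: 17 < 30 holds -> n = 17 + 4 = 21.
Iteration 4: 21 < 30 holds -> n = 21 + 4 = 25.
Iteration 5: 25 < 30 holds -> n = 25 + 4 = 29.
Iteration 6: 29 < 30 holds -> n = 29 + 4 = 33.
Iteration 7: 33 < 30 fails; recursion stops.
Total rows emitted: 7.

7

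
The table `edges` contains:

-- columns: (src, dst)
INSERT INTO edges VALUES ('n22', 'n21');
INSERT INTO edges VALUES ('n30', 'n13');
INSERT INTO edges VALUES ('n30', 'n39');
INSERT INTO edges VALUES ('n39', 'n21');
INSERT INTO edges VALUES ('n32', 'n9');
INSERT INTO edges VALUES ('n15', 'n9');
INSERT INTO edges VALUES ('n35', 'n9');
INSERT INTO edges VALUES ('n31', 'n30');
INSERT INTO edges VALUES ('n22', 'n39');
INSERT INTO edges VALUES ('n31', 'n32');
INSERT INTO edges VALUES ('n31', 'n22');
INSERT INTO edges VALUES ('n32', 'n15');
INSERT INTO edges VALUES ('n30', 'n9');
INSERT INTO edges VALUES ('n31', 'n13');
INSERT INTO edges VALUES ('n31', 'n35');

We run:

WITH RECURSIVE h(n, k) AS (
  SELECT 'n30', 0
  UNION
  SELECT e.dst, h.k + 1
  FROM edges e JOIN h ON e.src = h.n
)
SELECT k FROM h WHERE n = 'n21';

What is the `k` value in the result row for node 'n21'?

Base: (n30, k=0).
Iteration 1: edges from {n30} -> (n13, k=1), (n39, k=1), (n9, k=1).
Iteration 2: edges from {n13,n39,n9} -> (n21, k=2).
Iteration 3: no outgoing edges from {n21}; recursion stops.

2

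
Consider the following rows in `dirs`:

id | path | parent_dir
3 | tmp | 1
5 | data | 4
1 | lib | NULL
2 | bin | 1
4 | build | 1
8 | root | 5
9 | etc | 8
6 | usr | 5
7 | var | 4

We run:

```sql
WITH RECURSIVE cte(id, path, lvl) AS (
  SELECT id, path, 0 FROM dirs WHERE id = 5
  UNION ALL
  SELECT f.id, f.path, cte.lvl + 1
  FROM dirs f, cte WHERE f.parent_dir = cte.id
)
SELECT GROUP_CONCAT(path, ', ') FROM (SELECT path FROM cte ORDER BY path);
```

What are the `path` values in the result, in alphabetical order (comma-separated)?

data, etc, root, usr

Base: id=5 (data) at lvl 0.
Iteration 1: rows with parent_dir in {5} -> usr (id 6, lvl 1), root (id 8, lvl 1).
Iteration 2: rows with parent_dir in {6,8} -> etc (id 9, lvl 2).
Iteration 3: no rows with parent_dir in {9}; recursion stops.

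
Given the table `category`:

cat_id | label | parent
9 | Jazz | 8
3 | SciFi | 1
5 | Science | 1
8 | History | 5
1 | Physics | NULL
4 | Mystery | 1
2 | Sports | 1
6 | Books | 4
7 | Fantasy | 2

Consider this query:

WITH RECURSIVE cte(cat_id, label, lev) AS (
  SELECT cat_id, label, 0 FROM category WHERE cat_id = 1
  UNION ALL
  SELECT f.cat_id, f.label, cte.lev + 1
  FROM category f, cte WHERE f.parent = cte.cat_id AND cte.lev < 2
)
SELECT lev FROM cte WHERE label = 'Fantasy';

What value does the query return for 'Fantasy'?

Base: cat_id=1 (Physics) at lev 0.
Iteration 1: rows with parent in {1} -> Sports (id 2, lev 1), SciFi (id 3, lev 1), Mystery (id 4, lev 1), Science (id 5, lev 1).
Iteration 2: rows with parent in {2,3,4,5} -> Books (id 6, lev 2), Fantasy (id 7, lev 2), History (id 8, lev 2).
Iteration 3: lev < 2 fails for all current rows; recursion stops.

2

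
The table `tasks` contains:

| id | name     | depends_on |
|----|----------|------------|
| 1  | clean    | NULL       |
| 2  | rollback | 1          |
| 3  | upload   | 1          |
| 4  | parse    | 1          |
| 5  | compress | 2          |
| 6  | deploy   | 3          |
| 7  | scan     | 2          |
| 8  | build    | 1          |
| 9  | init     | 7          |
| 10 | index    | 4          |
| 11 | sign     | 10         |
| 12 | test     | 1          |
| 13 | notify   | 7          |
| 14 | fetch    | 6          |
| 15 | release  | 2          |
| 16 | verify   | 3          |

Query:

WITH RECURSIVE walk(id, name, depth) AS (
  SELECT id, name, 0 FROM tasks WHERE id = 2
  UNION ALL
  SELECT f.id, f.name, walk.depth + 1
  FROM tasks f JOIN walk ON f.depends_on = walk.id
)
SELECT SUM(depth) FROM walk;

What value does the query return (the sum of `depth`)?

7

Base: id=2 (rollback) at depth 0.
Iteration 1: rows with depends_on in {2} -> compress (id 5, depth 1), scan (id 7, depth 1), release (id 15, depth 1).
Iteration 2: rows with depends_on in {5,7,15} -> init (id 9, depth 2), notify (id 13, depth 2).
Iteration 3: no rows with depends_on in {9,13}; recursion stops.
SUM(depth) = 0 + 1 + 1 + 1 + 2 + 2 = 7.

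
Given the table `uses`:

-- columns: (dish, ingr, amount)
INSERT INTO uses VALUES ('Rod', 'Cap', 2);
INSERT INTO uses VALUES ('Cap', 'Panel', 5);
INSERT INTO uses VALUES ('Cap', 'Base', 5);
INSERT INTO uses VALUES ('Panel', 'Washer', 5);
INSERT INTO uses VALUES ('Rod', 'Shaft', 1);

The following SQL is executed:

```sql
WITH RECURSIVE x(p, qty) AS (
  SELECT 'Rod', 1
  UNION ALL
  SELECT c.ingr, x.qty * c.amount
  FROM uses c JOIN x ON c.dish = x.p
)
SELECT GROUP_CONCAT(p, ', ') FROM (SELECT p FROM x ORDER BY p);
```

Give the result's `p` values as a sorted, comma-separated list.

Base: (Rod, qty=1).
Iteration 1: components of {Rod} -> Cap = 1*2 = 2, Shaft = 1*1 = 1.
Iteration 2: components of {Cap,Shaft} -> Base = 2*5 = 10, Panel = 2*5 = 10.
Iteration 3: components of {Base,Panel} -> Washer = 10*5 = 50.
Iteration 4: no further components; recursion stops.

Base, Cap, Panel, Rod, Shaft, Washer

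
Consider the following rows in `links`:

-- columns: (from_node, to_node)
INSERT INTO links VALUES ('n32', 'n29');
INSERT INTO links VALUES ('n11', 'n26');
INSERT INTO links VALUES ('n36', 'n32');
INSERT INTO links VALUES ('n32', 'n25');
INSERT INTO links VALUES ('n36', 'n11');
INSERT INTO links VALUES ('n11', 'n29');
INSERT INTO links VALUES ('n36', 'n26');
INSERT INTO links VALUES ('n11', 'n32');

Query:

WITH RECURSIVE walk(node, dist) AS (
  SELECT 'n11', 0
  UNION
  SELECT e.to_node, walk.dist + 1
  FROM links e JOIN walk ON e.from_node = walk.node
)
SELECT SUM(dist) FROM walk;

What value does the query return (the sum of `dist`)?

Base: (n11, dist=0).
Iteration 1: edges from {n11} -> (n26, dist=1), (n29, dist=1), (n32, dist=1).
Iteration 2: edges from {n26,n29,n32} -> (n25, dist=2), (n29, dist=2).
Iteration 3: no outgoing edges from {n25,n29}; recursion stops.
SUM(dist) = 0 + 1 + 1 + 1 + 2 + 2 = 7.

7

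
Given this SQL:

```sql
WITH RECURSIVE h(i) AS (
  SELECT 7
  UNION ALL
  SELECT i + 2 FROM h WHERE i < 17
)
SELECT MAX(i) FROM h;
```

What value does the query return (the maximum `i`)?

17

Base: i=7.
Iteration 1: 7 < 17 holds -> i = 7 + 2 = 9.
Iteration 2: 9 < 17 holds -> i = 9 + 2 = 11.
Iteration 3: 11 < 17 holds -> i = 11 + 2 = 13.
Iteration 4: 13 < 17 holds -> i = 13 + 2 = 15.
Iteration 5: 15 < 17 holds -> i = 15 + 2 = 17.
Iteration 6: 17 < 17 fails; recursion stops.
i values: 7, 9, 11, 13, 15, 17; the maximum is 17.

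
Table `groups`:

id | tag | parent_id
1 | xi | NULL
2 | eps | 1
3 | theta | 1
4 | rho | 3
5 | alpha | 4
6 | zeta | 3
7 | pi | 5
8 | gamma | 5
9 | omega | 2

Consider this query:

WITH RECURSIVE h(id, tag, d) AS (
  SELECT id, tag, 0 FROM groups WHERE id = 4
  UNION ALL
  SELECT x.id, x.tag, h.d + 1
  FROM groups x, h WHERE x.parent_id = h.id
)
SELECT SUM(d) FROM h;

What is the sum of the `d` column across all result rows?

5

Base: id=4 (rho) at d 0.
Iteration 1: rows with parent_id in {4} -> alpha (id 5, d 1).
Iteration 2: rows with parent_id in {5} -> pi (id 7, d 2), gamma (id 8, d 2).
Iteration 3: no rows with parent_id in {7,8}; recursion stops.
SUM(d) = 0 + 1 + 2 + 2 = 5.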